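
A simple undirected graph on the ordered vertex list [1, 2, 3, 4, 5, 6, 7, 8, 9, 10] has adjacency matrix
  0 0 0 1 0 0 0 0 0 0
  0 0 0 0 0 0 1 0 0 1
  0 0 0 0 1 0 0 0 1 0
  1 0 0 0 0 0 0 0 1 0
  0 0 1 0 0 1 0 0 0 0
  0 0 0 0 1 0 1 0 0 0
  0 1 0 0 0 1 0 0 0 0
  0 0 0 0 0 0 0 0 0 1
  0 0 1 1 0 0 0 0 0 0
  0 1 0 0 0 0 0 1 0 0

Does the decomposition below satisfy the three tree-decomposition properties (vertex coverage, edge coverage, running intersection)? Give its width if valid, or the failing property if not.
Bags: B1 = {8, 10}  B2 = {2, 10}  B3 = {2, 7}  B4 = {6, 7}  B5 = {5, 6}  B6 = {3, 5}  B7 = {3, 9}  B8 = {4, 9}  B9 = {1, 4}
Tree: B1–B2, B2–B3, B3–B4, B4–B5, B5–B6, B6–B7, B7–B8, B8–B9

Checking the three conditions: (i) the bags cover all of {1, 2, 3, 4, 5, 6, 7, 8, 9, 10}; (ii) for each edge, some bag contains both endpoints; (iii) the bags containing any fixed vertex form a subtree. All hold, so the decomposition is valid with width 2 − 1 = 1.

Yes; width 1.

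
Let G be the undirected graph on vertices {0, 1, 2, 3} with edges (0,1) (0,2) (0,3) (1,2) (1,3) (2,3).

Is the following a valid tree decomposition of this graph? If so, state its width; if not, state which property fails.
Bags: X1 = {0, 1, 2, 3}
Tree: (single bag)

Yes; width 3.

Checking the three conditions: (i) the bags cover all of {0, 1, 2, 3}; (ii) for each edge, some bag contains both endpoints; (iii) the bags containing any fixed vertex form a subtree. All hold, so the decomposition is valid with width 4 − 1 = 3.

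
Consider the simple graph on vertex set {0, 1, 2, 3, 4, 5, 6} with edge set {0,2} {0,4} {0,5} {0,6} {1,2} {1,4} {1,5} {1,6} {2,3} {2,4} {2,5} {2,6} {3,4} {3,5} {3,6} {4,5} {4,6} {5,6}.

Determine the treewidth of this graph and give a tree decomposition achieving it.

Treewidth 4.
Bags: B1 = {0, 2, 4, 5, 6}  B2 = {2, 3, 4, 5, 6}  B3 = {1, 2, 4, 5, 6}
Tree: B1–B2, B2–B3

The largest bag has 5 vertices, giving width 4; this decomposition certifies tw(G) ≤ 4. For the lower bound, the 5 vertices {0, 2, 4, 5, 6} are pairwise adjacent, and any tree decomposition puts a clique entirely inside one bag — forcing width ≥ 4. Combining the bounds, tw(G) = 4.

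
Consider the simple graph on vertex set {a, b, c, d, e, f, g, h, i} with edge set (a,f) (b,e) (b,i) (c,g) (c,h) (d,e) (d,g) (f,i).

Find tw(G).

A width-1 tree decomposition is:
Bags: B1 = {c, h}  B2 = {c, g}  B3 = {d, g}  B4 = {d, e}  B5 = {b, e}  B6 = {b, i}  B7 = {f, i}  B8 = {a, f}
Tree: B1–B2, B2–B3, B3–B4, B4–B5, B5–B6, B6–B7, B7–B8
Each bag holds 2 vertices, so the decomposition has width 1, which upper-bounds the treewidth. Any graph with an edge has treewidth ≥ 1, and G has the edge h–c. Therefore the treewidth is 1.

1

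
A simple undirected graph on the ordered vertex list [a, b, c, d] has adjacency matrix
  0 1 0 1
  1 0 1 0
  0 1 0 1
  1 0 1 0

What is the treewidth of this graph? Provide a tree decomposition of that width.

Treewidth 2.
Bags: B1 = {a, b, c}  B2 = {a, c, d}
Tree: B1–B2

Each bag holds 3 vertices, so the decomposition has width 2, which upper-bounds the treewidth. The edges a–b–c–d–a form a cycle, so G is not a tree and its treewidth is at least 2. Therefore the treewidth is 2.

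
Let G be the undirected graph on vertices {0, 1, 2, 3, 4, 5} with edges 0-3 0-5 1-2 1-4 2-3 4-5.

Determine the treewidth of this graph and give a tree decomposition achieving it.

The largest bag has 3 vertices, giving width 2; this decomposition certifies tw(G) ≤ 2. Since 0–3–2–1–4–5–0 is a cycle in G, G is not acyclic. Forests are exactly the graphs of treewidth ≤ 1, so tw(G) ≥ 2. The upper and lower bounds meet at 2, so that is the treewidth.

Treewidth 2.
One optimal decomposition is:
Bags: B1 = {0, 2, 3}  B2 = {0, 1, 2}  B3 = {0, 1, 4}  B4 = {0, 4, 5}
Tree: B1–B2, B2–B3, B3–B4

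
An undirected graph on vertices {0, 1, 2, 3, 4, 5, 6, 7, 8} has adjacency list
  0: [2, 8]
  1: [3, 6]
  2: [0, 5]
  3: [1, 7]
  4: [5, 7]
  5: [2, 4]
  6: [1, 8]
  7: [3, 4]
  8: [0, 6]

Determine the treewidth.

2

A width-2 tree decomposition is:
Bags: B1 = {3, 4, 7}  B2 = {1, 3, 4}  B3 = {1, 4, 6}  B4 = {4, 6, 8}  B5 = {0, 4, 8}  B6 = {0, 2, 4}  B7 = {2, 4, 5}
Tree: B1–B2, B2–B3, B3–B4, B4–B5, B5–B6, B6–B7
The largest bag has 3 vertices, giving width 2; this decomposition certifies tw(G) ≤ 2. The edges 4–7–3–1–6–8–0–2–5–4 form a cycle, so G is not a tree and its treewidth is at least 2. Combining the bounds, tw(G) = 2.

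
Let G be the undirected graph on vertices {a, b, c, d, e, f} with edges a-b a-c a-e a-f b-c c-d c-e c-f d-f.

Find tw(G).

2

A width-2 tree decomposition is:
Bags: B1 = {a, b, c}  B2 = {a, c, f}  B3 = {a, c, e}  B4 = {c, d, f}
Tree: B1–B2, B2–B3, B2–B4
Each bag holds 3 vertices, so the decomposition has width 2, which upper-bounds the treewidth. Conversely, {c, d, f} is a clique of size 3, and the vertices of any clique must share a bag in every tree decomposition; so some bag has ≥ 3 vertices and tw(G) ≥ 2. The upper and lower bounds meet at 2, so that is the treewidth.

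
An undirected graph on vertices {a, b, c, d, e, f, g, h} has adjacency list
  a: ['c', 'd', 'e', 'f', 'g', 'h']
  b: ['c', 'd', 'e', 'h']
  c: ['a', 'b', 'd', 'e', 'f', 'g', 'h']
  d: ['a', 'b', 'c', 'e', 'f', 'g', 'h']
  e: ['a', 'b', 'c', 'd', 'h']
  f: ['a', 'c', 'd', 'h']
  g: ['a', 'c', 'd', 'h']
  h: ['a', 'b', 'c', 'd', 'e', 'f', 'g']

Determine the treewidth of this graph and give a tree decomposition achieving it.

Treewidth 4.
One optimal decomposition is:
Bags: B1 = {a, c, d, e, h}  B2 = {a, c, d, g, h}  B3 = {a, c, d, f, h}  B4 = {b, c, d, e, h}
Tree: B1–B2, B2–B3, B1–B4

Every bag has size at most 5, so the width is 5 − 1 = 4 and tw(G) ≤ 4. Conversely, {a, c, d, g, h} is a clique of size 5, and the vertices of any clique must share a bag in every tree decomposition; so some bag has ≥ 5 vertices and tw(G) ≥ 4. Hence tw(G) = 4 exactly.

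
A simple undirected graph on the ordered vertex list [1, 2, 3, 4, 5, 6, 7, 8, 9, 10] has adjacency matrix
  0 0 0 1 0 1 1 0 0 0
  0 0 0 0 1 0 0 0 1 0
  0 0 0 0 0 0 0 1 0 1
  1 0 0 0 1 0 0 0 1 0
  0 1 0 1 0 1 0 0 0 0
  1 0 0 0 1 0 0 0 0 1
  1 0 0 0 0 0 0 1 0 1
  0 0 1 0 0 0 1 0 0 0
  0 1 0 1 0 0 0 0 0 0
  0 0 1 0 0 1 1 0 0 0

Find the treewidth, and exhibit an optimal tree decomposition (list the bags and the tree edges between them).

Treewidth 2.
One optimal decomposition is:
Bags: B1 = {2, 5, 9}  B2 = {4, 5, 9}  B3 = {4, 5, 6}  B4 = {1, 4, 6}  B5 = {1, 6, 10}  B6 = {1, 7, 10}  B7 = {3, 7, 10}  B8 = {3, 7, 8}
Tree: B1–B2, B2–B3, B3–B4, B4–B5, B5–B6, B6–B7, B7–B8

Each bag holds 3 vertices, so the decomposition has width 2, which upper-bounds the treewidth. The edges 2–9–4–5–2 form a cycle, so G is not a tree and its treewidth is at least 2. Combining the bounds, tw(G) = 2.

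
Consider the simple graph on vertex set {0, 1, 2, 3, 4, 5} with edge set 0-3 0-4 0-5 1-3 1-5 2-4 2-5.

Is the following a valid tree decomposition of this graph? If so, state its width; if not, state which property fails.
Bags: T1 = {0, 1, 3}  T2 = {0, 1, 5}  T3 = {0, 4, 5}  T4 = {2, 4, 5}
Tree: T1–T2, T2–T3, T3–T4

Yes; width 2.

Every vertex of G appears in some bag (union = {0, 1, 2, 3, 4, 5}); every edge is covered by a bag; and for each vertex v the set of bags containing v is connected in the bag tree. The decomposition is therefore valid. The largest bag has 3 vertices, so the width is 2.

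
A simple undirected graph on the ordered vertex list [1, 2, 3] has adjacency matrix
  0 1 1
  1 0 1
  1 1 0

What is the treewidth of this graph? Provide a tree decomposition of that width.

Treewidth 2.
Bags: B1 = {1, 2, 3}
Tree: (single bag)

A single bag containing all 3 vertices is trivially a valid decomposition of width 2. On the other hand G contains the 3-clique {1, 2, 3}. A clique must lie in a single bag of any decomposition, so no decomposition can have width below 2. Hence tw(G) = 2 exactly.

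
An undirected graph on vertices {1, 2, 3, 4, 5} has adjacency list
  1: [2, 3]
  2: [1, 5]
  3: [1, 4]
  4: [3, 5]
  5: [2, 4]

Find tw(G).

2

A width-2 tree decomposition is:
Bags: B1 = {3, 4, 5}  B2 = {1, 3, 5}  B3 = {1, 2, 5}
Tree: B1–B2, B2–B3
The largest bag has 3 vertices, giving width 2; this decomposition certifies tw(G) ≤ 2. Since 5–4–3–1–2–5 is a cycle in G, G is not acyclic. Forests are exactly the graphs of treewidth ≤ 1, so tw(G) ≥ 2. Hence tw(G) = 2 exactly.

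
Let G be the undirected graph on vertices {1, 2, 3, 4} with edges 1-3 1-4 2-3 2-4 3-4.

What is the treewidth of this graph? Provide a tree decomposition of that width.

Treewidth 2.
One such decomposition:
Bags: B1 = {1, 3, 4}  B2 = {2, 3, 4}
Tree: B1–B2

The largest bag has 3 vertices, giving width 2; this decomposition certifies tw(G) ≤ 2. Conversely, {1, 3, 4} is a clique of size 3, and the vertices of any clique must share a bag in every tree decomposition; so some bag has ≥ 3 vertices and tw(G) ≥ 2. Combining the bounds, tw(G) = 2.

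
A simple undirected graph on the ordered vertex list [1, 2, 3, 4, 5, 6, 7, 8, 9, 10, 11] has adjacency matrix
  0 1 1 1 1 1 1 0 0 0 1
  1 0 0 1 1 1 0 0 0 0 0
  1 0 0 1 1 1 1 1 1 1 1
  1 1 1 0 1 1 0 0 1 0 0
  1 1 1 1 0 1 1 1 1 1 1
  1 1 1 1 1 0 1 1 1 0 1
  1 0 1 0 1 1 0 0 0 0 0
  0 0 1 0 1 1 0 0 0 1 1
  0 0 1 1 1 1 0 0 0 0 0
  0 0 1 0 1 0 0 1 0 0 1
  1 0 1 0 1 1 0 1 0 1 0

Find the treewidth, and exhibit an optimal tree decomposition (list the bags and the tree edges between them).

Treewidth 4.
One optimal decomposition is:
Bags: B1 = {1, 3, 4, 5, 6}  B2 = {1, 3, 5, 6, 11}  B3 = {1, 2, 4, 5, 6}  B4 = {1, 3, 5, 6, 7}  B5 = {3, 4, 5, 6, 9}  B6 = {3, 5, 6, 8, 11}  B7 = {3, 5, 8, 10, 11}
Tree: B1–B2, B1–B3, B2–B4, B1–B5, B2–B6, B6–B7

Every bag has size at most 5, so the width is 5 − 1 = 4 and tw(G) ≤ 4. On the other hand G contains the 5-clique {1, 2, 4, 5, 6}. A clique must lie in a single bag of any decomposition, so no decomposition can have width below 4. Hence tw(G) = 4 exactly.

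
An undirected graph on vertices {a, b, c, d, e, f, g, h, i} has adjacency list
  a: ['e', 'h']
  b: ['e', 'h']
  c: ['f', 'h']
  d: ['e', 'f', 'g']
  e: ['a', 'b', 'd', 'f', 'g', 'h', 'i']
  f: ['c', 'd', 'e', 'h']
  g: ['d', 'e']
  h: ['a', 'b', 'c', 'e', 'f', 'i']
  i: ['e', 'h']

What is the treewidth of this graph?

A width-2 tree decomposition is:
Bags: B1 = {d, e, f}  B2 = {e, f, h}  B3 = {d, e, g}  B4 = {a, e, h}  B5 = {e, h, i}  B6 = {c, f, h}  B7 = {b, e, h}
Tree: B1–B2, B1–B3, B2–B4, B4–B5, B2–B6, B5–B7
Each bag holds 3 vertices, so the decomposition has width 2, which upper-bounds the treewidth. Conversely, {d, e, g} is a clique of size 3, and the vertices of any clique must share a bag in every tree decomposition; so some bag has ≥ 3 vertices and tw(G) ≥ 2. Therefore the treewidth is 2.

2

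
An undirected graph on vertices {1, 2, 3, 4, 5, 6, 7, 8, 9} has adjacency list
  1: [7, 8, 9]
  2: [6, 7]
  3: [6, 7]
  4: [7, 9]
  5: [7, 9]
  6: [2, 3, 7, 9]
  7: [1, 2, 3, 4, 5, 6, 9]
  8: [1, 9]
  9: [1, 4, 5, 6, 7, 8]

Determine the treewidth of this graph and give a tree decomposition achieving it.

Treewidth 2.
Bags: B1 = {5, 7, 9}  B2 = {6, 7, 9}  B3 = {1, 7, 9}  B4 = {2, 6, 7}  B5 = {1, 8, 9}  B6 = {4, 7, 9}  B7 = {3, 6, 7}
Tree: B1–B2, B1–B3, B2–B4, B3–B5, B2–B6, B4–B7

The largest bag has 3 vertices, giving width 2; this decomposition certifies tw(G) ≤ 2. For the lower bound, the 3 vertices {1, 8, 9} are pairwise adjacent, and any tree decomposition puts a clique entirely inside one bag — forcing width ≥ 2. Combining the bounds, tw(G) = 2.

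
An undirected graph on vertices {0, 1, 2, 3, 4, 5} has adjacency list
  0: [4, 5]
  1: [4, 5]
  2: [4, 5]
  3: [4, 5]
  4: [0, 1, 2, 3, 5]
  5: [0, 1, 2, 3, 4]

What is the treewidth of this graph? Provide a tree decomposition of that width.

Each bag holds 3 vertices, so the decomposition has width 2, which upper-bounds the treewidth. For the lower bound, the 3 vertices {0, 4, 5} are pairwise adjacent, and any tree decomposition puts a clique entirely inside one bag — forcing width ≥ 2. Combining the bounds, tw(G) = 2.

Treewidth 2.
One such decomposition:
Bags: B1 = {1, 4, 5}  B2 = {3, 4, 5}  B3 = {2, 4, 5}  B4 = {0, 4, 5}
Tree: B1–B2, B1–B3, B3–B4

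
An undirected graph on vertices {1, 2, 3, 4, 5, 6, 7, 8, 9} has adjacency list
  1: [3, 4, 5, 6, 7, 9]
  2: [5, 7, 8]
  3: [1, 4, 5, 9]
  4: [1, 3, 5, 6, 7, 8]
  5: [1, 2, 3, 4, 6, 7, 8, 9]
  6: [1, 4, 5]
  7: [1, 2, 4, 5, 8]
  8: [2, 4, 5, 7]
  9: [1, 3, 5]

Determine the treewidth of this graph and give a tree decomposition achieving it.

The largest bag has 4 vertices, giving width 3; this decomposition certifies tw(G) ≤ 3. For the lower bound, the 4 vertices {2, 5, 7, 8} are pairwise adjacent, and any tree decomposition puts a clique entirely inside one bag — forcing width ≥ 3. Hence tw(G) = 3 exactly.

Treewidth 3.
One such decomposition:
Bags: B1 = {2, 5, 7, 8}  B2 = {4, 5, 7, 8}  B3 = {1, 4, 5, 7}  B4 = {1, 3, 4, 5}  B5 = {1, 3, 5, 9}  B6 = {1, 4, 5, 6}
Tree: B1–B2, B2–B3, B3–B4, B4–B5, B4–B6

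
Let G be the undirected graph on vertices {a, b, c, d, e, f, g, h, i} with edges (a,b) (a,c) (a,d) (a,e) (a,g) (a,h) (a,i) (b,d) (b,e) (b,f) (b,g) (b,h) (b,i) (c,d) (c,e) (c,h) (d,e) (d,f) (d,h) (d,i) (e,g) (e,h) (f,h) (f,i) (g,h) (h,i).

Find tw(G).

4

A width-4 tree decomposition is:
Bags: B1 = {a, b, e, g, h}  B2 = {a, b, d, e, h}  B3 = {a, c, d, e, h}  B4 = {a, b, d, h, i}  B5 = {b, d, f, h, i}
Tree: B1–B2, B2–B3, B2–B4, B4–B5
Each bag holds 5 vertices, so the decomposition has width 4, which upper-bounds the treewidth. For the lower bound, the 5 vertices {a, c, d, e, h} are pairwise adjacent, and any tree decomposition puts a clique entirely inside one bag — forcing width ≥ 4. Hence tw(G) = 4 exactly.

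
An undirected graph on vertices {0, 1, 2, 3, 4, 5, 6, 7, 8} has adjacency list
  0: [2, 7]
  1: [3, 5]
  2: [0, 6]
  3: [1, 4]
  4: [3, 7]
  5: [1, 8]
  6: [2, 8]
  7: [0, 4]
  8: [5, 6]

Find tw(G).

2

A width-2 tree decomposition is:
Bags: B1 = {1, 5, 8}  B2 = {1, 3, 8}  B3 = {3, 4, 8}  B4 = {4, 7, 8}  B5 = {0, 7, 8}  B6 = {0, 2, 8}  B7 = {2, 6, 8}
Tree: B1–B2, B2–B3, B3–B4, B4–B5, B5–B6, B6–B7
Every bag has size at most 3, so the width is 3 − 1 = 2 and tw(G) ≤ 2. The edges 8–5–1–3–4–7–0–2–6–8 form a cycle, so G is not a tree and its treewidth is at least 2. Combining the bounds, tw(G) = 2.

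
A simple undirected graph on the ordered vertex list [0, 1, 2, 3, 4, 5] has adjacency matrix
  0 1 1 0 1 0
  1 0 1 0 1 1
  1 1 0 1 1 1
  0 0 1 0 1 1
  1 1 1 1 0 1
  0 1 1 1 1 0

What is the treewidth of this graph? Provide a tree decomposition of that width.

Treewidth 3.
One such decomposition:
Bags: B1 = {1, 2, 4, 5}  B2 = {2, 3, 4, 5}  B3 = {0, 1, 2, 4}
Tree: B1–B2, B1–B3

Every bag has size at most 4, so the width is 4 − 1 = 3 and tw(G) ≤ 3. Conversely, {0, 1, 2, 4} is a clique of size 4, and the vertices of any clique must share a bag in every tree decomposition; so some bag has ≥ 4 vertices and tw(G) ≥ 3. Therefore the treewidth is 3.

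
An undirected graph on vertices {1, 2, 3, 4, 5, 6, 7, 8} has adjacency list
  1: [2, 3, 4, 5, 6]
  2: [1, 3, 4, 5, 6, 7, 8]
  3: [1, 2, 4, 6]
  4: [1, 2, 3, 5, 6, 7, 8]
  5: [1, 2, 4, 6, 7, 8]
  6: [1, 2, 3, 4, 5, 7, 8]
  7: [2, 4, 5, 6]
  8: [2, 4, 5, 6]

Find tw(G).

A width-4 tree decomposition is:
Bags: B1 = {2, 4, 5, 6, 7}  B2 = {2, 4, 5, 6, 8}  B3 = {1, 2, 4, 5, 6}  B4 = {1, 2, 3, 4, 6}
Tree: B1–B2, B2–B3, B3–B4
Each bag holds 5 vertices, so the decomposition has width 4, which upper-bounds the treewidth. For the lower bound, the 5 vertices {1, 2, 3, 4, 6} are pairwise adjacent, and any tree decomposition puts a clique entirely inside one bag — forcing width ≥ 4. Combining the bounds, tw(G) = 4.

4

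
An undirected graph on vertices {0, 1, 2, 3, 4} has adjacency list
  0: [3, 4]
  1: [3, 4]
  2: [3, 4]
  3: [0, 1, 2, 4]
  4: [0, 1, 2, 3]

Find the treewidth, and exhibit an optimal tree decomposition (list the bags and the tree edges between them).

Every bag has size at most 3, so the width is 3 − 1 = 2 and tw(G) ≤ 2. Conversely, {0, 3, 4} is a clique of size 3, and the vertices of any clique must share a bag in every tree decomposition; so some bag has ≥ 3 vertices and tw(G) ≥ 2. Therefore the treewidth is 2.

Treewidth 2.
One optimal decomposition is:
Bags: B1 = {1, 3, 4}  B2 = {0, 3, 4}  B3 = {2, 3, 4}
Tree: B1–B2, B1–B3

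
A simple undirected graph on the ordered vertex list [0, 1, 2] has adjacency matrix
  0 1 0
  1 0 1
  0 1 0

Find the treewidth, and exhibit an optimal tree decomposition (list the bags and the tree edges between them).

Treewidth 1.
One such decomposition:
Bags: B1 = {0, 1}  B2 = {1, 2}
Tree: B1–B2

Each bag holds 2 vertices, so the decomposition has width 1, which upper-bounds the treewidth. Any graph with an edge has treewidth ≥ 1, and G has the edge 1–0. Therefore the treewidth is 1.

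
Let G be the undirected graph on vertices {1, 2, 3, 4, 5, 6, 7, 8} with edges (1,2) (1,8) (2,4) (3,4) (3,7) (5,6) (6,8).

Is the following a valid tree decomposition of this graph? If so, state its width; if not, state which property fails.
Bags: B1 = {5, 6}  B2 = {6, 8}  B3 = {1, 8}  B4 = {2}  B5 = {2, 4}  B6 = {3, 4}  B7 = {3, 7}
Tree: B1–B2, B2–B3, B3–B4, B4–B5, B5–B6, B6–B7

No — edge (1,2) lies in no bag.

A tree decomposition must satisfy three properties: every vertex lies in some bag; for every edge, both endpoints lie together in some bag; and for every vertex, the bags containing it form a connected subtree. Here edge (1,2) lies in no bag, so the decomposition is invalid.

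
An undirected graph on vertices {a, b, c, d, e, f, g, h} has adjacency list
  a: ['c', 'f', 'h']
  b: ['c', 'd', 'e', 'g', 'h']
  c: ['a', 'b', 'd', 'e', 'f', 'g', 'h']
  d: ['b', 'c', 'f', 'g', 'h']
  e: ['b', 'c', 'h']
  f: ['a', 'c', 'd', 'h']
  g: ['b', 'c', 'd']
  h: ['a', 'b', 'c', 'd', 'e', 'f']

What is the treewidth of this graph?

A width-3 tree decomposition is:
Bags: B1 = {c, d, f, h}  B2 = {b, c, d, h}  B3 = {b, c, e, h}  B4 = {b, c, d, g}  B5 = {a, c, f, h}
Tree: B1–B2, B2–B3, B2–B4, B1–B5
Every bag has size at most 4, so the width is 4 − 1 = 3 and tw(G) ≤ 3. For the lower bound, the 4 vertices {b, c, d, g} are pairwise adjacent, and any tree decomposition puts a clique entirely inside one bag — forcing width ≥ 3. Hence tw(G) = 3 exactly.

3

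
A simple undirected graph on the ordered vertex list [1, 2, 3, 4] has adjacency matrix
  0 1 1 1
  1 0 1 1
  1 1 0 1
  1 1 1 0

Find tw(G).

A width-3 tree decomposition is:
Bags: B1 = {1, 2, 3, 4}
Tree: (single bag)
With just one bag of size 4, the width is 4 − 1 = 3, so tw(G) ≤ 3. For the lower bound, the 4 vertices {1, 2, 3, 4} are pairwise adjacent, and any tree decomposition puts a clique entirely inside one bag — forcing width ≥ 3. Hence tw(G) = 3 exactly.

3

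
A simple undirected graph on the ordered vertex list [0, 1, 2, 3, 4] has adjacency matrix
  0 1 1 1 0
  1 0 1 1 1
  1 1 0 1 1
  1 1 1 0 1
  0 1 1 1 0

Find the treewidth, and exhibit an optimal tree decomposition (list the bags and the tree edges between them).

Treewidth 3.
One such decomposition:
Bags: B1 = {0, 1, 2, 3}  B2 = {1, 2, 3, 4}
Tree: B1–B2

Every bag has size at most 4, so the width is 4 − 1 = 3 and tw(G) ≤ 3. On the other hand G contains the 4-clique {0, 1, 2, 3}. A clique must lie in a single bag of any decomposition, so no decomposition can have width below 3. The upper and lower bounds meet at 3, so that is the treewidth.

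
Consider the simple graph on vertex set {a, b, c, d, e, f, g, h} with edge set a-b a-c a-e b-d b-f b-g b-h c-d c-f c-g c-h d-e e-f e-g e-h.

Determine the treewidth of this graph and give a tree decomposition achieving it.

Each bag holds 4 vertices, so the decomposition has width 3, which upper-bounds the treewidth. For the lower bound: the 4 vertex sets {c,d}, {a,e}, {b}, {f} are disjoint, each induces a connected subgraph, and every pair is joined by at least one edge of G. Contracting each set to a single vertex therefore yields K_{4} as a minor, and since treewidth is minor-monotone, tw(G) ≥ tw(K_{4}) = 3. Therefore the treewidth is 3.

Treewidth 3.
One optimal decomposition is:
Bags: B1 = {b, c, d, e}  B2 = {a, b, c, e}  B3 = {b, c, e, f}  B4 = {b, c, e, g}  B5 = {b, c, e, h}
Tree: B1–B2, B2–B3, B3–B4, B4–B5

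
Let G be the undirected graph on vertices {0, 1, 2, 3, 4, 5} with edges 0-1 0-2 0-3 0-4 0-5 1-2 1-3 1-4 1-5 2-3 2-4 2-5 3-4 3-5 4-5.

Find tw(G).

A width-5 tree decomposition is:
Bags: B1 = {0, 1, 2, 3, 4, 5}
Tree: (single bag)
A single bag containing all 6 vertices is trivially a valid decomposition of width 5. On the other hand G contains the 6-clique {0, 1, 2, 3, 4, 5}. A clique must lie in a single bag of any decomposition, so no decomposition can have width below 5. Therefore the treewidth is 5.

5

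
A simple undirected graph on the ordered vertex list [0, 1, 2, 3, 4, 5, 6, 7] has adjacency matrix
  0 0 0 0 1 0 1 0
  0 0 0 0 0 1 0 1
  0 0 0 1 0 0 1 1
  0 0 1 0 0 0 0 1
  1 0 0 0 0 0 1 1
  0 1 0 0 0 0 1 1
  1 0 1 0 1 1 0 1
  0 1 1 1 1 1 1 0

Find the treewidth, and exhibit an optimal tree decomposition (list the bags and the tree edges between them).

Treewidth 2.
One optimal decomposition is:
Bags: B1 = {1, 5, 7}  B2 = {5, 6, 7}  B3 = {4, 6, 7}  B4 = {0, 4, 6}  B5 = {2, 6, 7}  B6 = {2, 3, 7}
Tree: B1–B2, B2–B3, B3–B4, B2–B5, B5–B6

Each bag holds 3 vertices, so the decomposition has width 2, which upper-bounds the treewidth. For the lower bound, the 3 vertices {0, 4, 6} are pairwise adjacent, and any tree decomposition puts a clique entirely inside one bag — forcing width ≥ 2. Combining the bounds, tw(G) = 2.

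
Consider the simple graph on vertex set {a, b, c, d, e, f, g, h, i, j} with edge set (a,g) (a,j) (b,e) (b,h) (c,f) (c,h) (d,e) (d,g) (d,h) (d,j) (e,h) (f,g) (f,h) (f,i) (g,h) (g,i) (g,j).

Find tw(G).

2

A width-2 tree decomposition is:
Bags: B1 = {d, g, h}  B2 = {d, e, h}  B3 = {f, g, h}  B4 = {c, f, h}  B5 = {b, e, h}  B6 = {d, g, j}  B7 = {f, g, i}  B8 = {a, g, j}
Tree: B1–B2, B1–B3, B3–B4, B2–B5, B1–B6, B3–B7, B6–B8
The largest bag has 3 vertices, giving width 2; this decomposition certifies tw(G) ≤ 2. For the lower bound, the 3 vertices {d, g, j} are pairwise adjacent, and any tree decomposition puts a clique entirely inside one bag — forcing width ≥ 2. Therefore the treewidth is 2.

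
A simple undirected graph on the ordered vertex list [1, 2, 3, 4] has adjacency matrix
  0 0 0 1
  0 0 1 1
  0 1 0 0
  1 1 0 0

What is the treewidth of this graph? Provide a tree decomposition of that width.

Treewidth 1.
One optimal decomposition is:
Bags: B1 = {2, 3}  B2 = {2, 4}  B3 = {1, 4}
Tree: B1–B2, B2–B3

The largest bag has 2 vertices, giving width 1; this decomposition certifies tw(G) ≤ 1. Since G has at least one edge (e.g. 3–2), it is not an edgeless graph, so tw(G) ≥ 1. Combining the bounds, tw(G) = 1.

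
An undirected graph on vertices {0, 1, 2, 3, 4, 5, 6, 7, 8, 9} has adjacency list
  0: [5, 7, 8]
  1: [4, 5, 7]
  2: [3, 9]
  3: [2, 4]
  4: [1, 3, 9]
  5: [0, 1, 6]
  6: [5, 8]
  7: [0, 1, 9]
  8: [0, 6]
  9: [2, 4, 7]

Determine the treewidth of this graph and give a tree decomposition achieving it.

Treewidth 2.
One such decomposition:
Bags: B1 = {5, 6, 8}  B2 = {0, 5, 8}  B3 = {0, 1, 5}  B4 = {0, 1, 7}  B5 = {1, 4, 7}  B6 = {4, 7, 9}  B7 = {3, 4, 9}  B8 = {2, 3, 9}
Tree: B1–B2, B2–B3, B3–B4, B4–B5, B5–B6, B6–B7, B7–B8

Each bag holds 3 vertices, so the decomposition has width 2, which upper-bounds the treewidth. For the lower bound, G contains the cycle 6–8–0–5–6, so G is not a forest; only forests have treewidth ≤ 1, hence tw(G) ≥ 2. Combining the bounds, tw(G) = 2.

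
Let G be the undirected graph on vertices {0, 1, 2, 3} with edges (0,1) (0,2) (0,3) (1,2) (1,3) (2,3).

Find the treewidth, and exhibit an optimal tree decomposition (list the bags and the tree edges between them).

A single bag containing all 4 vertices is trivially a valid decomposition of width 3. For the lower bound, the 4 vertices {0, 1, 2, 3} are pairwise adjacent, and any tree decomposition puts a clique entirely inside one bag — forcing width ≥ 3. The upper and lower bounds meet at 3, so that is the treewidth.

Treewidth 3.
One optimal decomposition is:
Bags: B1 = {0, 1, 2, 3}
Tree: (single bag)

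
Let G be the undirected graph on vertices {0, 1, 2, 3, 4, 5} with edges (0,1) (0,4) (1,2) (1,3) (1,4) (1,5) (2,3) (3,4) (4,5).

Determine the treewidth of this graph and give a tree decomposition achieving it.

Treewidth 2.
One optimal decomposition is:
Bags: B1 = {1, 2, 3}  B2 = {1, 3, 4}  B3 = {1, 4, 5}  B4 = {0, 1, 4}
Tree: B1–B2, B2–B3, B2–B4

The largest bag has 3 vertices, giving width 2; this decomposition certifies tw(G) ≤ 2. Conversely, {1, 2, 3} is a clique of size 3, and the vertices of any clique must share a bag in every tree decomposition; so some bag has ≥ 3 vertices and tw(G) ≥ 2. Therefore the treewidth is 2.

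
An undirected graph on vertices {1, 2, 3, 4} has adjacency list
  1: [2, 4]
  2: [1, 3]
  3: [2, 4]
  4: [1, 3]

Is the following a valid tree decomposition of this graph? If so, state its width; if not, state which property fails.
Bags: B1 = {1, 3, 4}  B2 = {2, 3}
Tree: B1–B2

A tree decomposition must satisfy three properties: every vertex lies in some bag; for every edge, both endpoints lie together in some bag; and for every vertex, the bags containing it form a connected subtree. Here edge (1,2) lies in no bag, so the decomposition is invalid.

No — edge (1,2) lies in no bag.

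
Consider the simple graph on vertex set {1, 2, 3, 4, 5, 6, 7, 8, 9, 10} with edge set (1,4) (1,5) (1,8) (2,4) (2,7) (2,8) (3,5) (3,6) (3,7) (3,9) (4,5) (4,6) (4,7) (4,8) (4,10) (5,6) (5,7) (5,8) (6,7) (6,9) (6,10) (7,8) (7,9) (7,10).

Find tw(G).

3

A width-3 tree decomposition is:
Bags: B1 = {4, 5, 6, 7}  B2 = {4, 5, 7, 8}  B3 = {4, 6, 7, 10}  B4 = {2, 4, 7, 8}  B5 = {1, 4, 5, 8}  B6 = {3, 5, 6, 7}  B7 = {3, 6, 7, 9}
Tree: B1–B2, B1–B3, B2–B4, B2–B5, B1–B6, B6–B7
The largest bag has 4 vertices, giving width 3; this decomposition certifies tw(G) ≤ 3. On the other hand G contains the 4-clique {1, 4, 5, 8}. A clique must lie in a single bag of any decomposition, so no decomposition can have width below 3. Combining the bounds, tw(G) = 3.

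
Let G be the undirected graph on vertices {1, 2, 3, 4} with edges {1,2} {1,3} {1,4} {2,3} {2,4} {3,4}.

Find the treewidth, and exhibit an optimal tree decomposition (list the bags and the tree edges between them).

Treewidth 3.
One optimal decomposition is:
Bags: B1 = {1, 2, 3, 4}
Tree: (single bag)

A single bag containing all 4 vertices is trivially a valid decomposition of width 3. For the lower bound, the 4 vertices {1, 2, 3, 4} are pairwise adjacent, and any tree decomposition puts a clique entirely inside one bag — forcing width ≥ 3. Therefore the treewidth is 3.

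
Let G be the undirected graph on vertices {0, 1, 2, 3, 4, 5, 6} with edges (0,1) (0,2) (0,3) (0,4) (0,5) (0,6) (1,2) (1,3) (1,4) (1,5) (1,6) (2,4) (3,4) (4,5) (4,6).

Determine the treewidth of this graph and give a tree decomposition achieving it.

Treewidth 3.
One such decomposition:
Bags: B1 = {0, 1, 4, 5}  B2 = {0, 1, 3, 4}  B3 = {0, 1, 4, 6}  B4 = {0, 1, 2, 4}
Tree: B1–B2, B1–B3, B3–B4

Every bag has size at most 4, so the width is 4 − 1 = 3 and tw(G) ≤ 3. Conversely, {0, 1, 2, 4} is a clique of size 4, and the vertices of any clique must share a bag in every tree decomposition; so some bag has ≥ 4 vertices and tw(G) ≥ 3. The upper and lower bounds meet at 3, so that is the treewidth.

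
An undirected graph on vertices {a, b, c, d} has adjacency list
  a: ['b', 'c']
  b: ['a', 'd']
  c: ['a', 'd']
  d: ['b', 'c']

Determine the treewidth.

A width-2 tree decomposition is:
Bags: B1 = {b, c, d}  B2 = {a, b, c}
Tree: B1–B2
Each bag holds 3 vertices, so the decomposition has width 2, which upper-bounds the treewidth. The edges c–d–b–a–c form a cycle, so G is not a tree and its treewidth is at least 2. Hence tw(G) = 2 exactly.

2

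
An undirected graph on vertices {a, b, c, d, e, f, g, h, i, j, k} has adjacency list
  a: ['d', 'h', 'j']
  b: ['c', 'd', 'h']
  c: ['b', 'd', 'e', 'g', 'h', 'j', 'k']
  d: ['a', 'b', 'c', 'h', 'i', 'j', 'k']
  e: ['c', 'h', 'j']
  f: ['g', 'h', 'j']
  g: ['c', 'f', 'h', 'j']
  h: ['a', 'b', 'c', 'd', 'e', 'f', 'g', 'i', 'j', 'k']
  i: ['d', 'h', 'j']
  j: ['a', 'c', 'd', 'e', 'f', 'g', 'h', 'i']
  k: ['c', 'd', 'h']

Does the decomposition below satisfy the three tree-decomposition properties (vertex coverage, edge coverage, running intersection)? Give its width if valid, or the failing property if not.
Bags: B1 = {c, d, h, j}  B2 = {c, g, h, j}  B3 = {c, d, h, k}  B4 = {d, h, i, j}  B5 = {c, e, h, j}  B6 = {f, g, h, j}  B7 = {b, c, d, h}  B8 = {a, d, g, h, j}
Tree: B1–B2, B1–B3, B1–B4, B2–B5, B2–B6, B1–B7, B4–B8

A tree decomposition must satisfy three properties: every vertex lies in some bag; for every edge, both endpoints lie together in some bag; and for every vertex, the bags containing it form a connected subtree. Here bags containing vertex g are not connected in the tree, so the decomposition is invalid.

No — bags containing vertex g are not connected in the tree.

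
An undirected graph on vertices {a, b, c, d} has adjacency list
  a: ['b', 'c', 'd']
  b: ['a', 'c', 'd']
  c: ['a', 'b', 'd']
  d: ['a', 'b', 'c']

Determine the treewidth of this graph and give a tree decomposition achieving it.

With just one bag of size 4, the width is 4 − 1 = 3, so tw(G) ≤ 3. On the other hand G contains the 4-clique {a, b, c, d}. A clique must lie in a single bag of any decomposition, so no decomposition can have width below 3. Therefore the treewidth is 3.

Treewidth 3.
Bags: B1 = {a, b, c, d}
Tree: (single bag)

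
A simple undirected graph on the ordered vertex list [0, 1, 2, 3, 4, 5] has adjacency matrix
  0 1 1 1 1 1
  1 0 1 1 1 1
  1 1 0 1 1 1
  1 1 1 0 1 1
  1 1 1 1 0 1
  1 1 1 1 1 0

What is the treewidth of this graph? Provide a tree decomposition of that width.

Treewidth 5.
Bags: B1 = {0, 1, 2, 3, 4, 5}
Tree: (single bag)

A single bag containing all 6 vertices is trivially a valid decomposition of width 5. Conversely, {0, 1, 2, 3, 4, 5} is a clique of size 6, and the vertices of any clique must share a bag in every tree decomposition; so some bag has ≥ 6 vertices and tw(G) ≥ 5. Therefore the treewidth is 5.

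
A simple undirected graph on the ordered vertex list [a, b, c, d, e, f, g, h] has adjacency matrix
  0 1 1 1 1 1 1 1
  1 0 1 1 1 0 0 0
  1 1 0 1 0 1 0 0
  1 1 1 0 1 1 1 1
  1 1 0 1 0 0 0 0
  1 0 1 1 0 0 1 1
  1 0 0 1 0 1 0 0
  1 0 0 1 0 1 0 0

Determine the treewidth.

A width-3 tree decomposition is:
Bags: B1 = {a, b, c, d}  B2 = {a, c, d, f}  B3 = {a, d, f, h}  B4 = {a, d, f, g}  B5 = {a, b, d, e}
Tree: B1–B2, B2–B3, B2–B4, B1–B5
Every bag has size at most 4, so the width is 4 − 1 = 3 and tw(G) ≤ 3. Conversely, {a, b, d, e} is a clique of size 4, and the vertices of any clique must share a bag in every tree decomposition; so some bag has ≥ 4 vertices and tw(G) ≥ 3. Therefore the treewidth is 3.

3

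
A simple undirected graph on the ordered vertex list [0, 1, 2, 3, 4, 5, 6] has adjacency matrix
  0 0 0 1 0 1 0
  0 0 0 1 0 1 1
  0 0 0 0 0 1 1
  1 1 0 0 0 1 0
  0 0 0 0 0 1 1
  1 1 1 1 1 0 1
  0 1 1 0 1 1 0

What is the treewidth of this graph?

2

A width-2 tree decomposition is:
Bags: B1 = {2, 5, 6}  B2 = {1, 5, 6}  B3 = {1, 3, 5}  B4 = {0, 3, 5}  B5 = {4, 5, 6}
Tree: B1–B2, B2–B3, B3–B4, B2–B5
Each bag holds 3 vertices, so the decomposition has width 2, which upper-bounds the treewidth. For the lower bound, the 3 vertices {0, 3, 5} are pairwise adjacent, and any tree decomposition puts a clique entirely inside one bag — forcing width ≥ 2. Therefore the treewidth is 2.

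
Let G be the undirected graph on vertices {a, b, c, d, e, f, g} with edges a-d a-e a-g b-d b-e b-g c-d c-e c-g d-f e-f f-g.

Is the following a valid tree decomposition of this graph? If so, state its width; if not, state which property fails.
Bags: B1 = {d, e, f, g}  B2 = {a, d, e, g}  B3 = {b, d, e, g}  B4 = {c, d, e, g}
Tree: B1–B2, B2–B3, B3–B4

Every vertex of G appears in some bag (union = {a, b, c, d, e, f, g}); every edge is covered by a bag; and for each vertex v the set of bags containing v is connected in the bag tree. The decomposition is therefore valid. The largest bag has 4 vertices, so the width is 3.

Yes; width 3.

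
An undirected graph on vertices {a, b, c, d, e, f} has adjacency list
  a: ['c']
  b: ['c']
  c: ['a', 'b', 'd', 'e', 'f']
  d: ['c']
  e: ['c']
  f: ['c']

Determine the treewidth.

1

A width-1 tree decomposition is:
Bags: B1 = {c, f}  B2 = {b, c}  B3 = {c, e}  B4 = {a, c}  B5 = {c, d}
Tree: B1–B2, B1–B3, B3–B4, B4–B5
The largest bag has 2 vertices, giving width 1; this decomposition certifies tw(G) ≤ 1. G has an edge, so its treewidth is at least 1. Therefore the treewidth is 1.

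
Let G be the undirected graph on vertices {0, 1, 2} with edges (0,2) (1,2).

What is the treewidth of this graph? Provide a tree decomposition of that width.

Treewidth 1.
Bags: B1 = {0, 2}  B2 = {1, 2}
Tree: B1–B2

The largest bag has 2 vertices, giving width 1; this decomposition certifies tw(G) ≤ 1. Any graph with an edge has treewidth ≥ 1, and G has the edge 0–2. Therefore the treewidth is 1.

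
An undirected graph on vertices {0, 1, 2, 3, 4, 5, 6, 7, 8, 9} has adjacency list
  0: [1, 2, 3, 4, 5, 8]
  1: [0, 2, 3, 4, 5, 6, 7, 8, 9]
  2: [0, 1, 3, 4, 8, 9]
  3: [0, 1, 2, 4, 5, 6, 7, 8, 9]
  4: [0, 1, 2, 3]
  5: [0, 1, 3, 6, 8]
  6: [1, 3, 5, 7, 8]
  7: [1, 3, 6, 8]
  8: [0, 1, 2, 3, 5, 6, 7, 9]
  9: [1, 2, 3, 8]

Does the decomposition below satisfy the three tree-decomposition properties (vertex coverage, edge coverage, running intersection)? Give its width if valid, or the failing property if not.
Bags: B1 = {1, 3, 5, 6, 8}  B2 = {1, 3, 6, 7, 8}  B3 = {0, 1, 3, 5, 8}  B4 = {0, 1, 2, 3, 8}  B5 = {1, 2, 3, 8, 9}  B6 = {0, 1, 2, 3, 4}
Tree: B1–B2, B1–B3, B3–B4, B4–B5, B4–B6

Vertex coverage: the bags together contain {0, 1, 2, 3, 4, 5, 6, 7, 8, 9}, the full vertex set. Edge coverage: each edge of G has both endpoints in at least one bag. Running intersection: for every vertex, the bags containing it form a connected subtree. All three properties hold, so this is a valid tree decomposition of width max|bag| − 1 = 4, and hence tw(G) ≤ 4.

Yes; width 4.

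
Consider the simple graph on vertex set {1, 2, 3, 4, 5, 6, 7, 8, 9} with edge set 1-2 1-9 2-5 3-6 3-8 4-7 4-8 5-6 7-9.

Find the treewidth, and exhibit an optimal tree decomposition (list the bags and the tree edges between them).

Every bag has size at most 3, so the width is 3 − 1 = 2 and tw(G) ≤ 2. Since 2–5–6–3–8–4–7–9–1–2 is a cycle in G, G is not acyclic. Forests are exactly the graphs of treewidth ≤ 1, so tw(G) ≥ 2. The upper and lower bounds meet at 2, so that is the treewidth.

Treewidth 2.
One optimal decomposition is:
Bags: B1 = {2, 5, 6}  B2 = {2, 3, 6}  B3 = {2, 3, 8}  B4 = {2, 4, 8}  B5 = {2, 4, 7}  B6 = {2, 7, 9}  B7 = {1, 2, 9}
Tree: B1–B2, B2–B3, B3–B4, B4–B5, B5–B6, B6–B7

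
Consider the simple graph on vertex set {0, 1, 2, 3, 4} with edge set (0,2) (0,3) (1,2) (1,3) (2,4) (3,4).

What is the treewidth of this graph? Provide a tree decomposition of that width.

Each bag holds 3 vertices, so the decomposition has width 2, which upper-bounds the treewidth. The edges 2–1–3–0–2 form a cycle, so G is not a tree and its treewidth is at least 2. Hence tw(G) = 2 exactly.

Treewidth 2.
One such decomposition:
Bags: B1 = {1, 2, 3}  B2 = {0, 2, 3}  B3 = {2, 3, 4}
Tree: B1–B2, B2–B3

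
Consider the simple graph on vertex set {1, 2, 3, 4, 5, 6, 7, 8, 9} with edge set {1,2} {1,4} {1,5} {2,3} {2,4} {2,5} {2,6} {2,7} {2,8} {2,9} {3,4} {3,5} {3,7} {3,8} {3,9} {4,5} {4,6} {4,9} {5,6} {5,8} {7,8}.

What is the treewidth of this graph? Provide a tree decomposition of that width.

Every bag has size at most 4, so the width is 4 − 1 = 3 and tw(G) ≤ 3. Conversely, {1, 2, 4, 5} is a clique of size 4, and the vertices of any clique must share a bag in every tree decomposition; so some bag has ≥ 4 vertices and tw(G) ≥ 3. Therefore the treewidth is 3.

Treewidth 3.
One such decomposition:
Bags: B1 = {2, 3, 4, 5}  B2 = {2, 3, 5, 8}  B3 = {2, 3, 7, 8}  B4 = {2, 4, 5, 6}  B5 = {1, 2, 4, 5}  B6 = {2, 3, 4, 9}
Tree: B1–B2, B2–B3, B1–B4, B1–B5, B1–B6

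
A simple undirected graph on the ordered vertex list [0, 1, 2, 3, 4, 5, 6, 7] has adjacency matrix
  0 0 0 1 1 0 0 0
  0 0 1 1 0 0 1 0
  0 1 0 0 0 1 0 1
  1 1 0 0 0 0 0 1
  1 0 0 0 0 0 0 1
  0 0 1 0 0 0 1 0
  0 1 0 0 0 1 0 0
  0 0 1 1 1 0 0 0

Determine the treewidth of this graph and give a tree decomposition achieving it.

Treewidth 2.
One such decomposition:
Bags: B1 = {1, 5, 6}  B2 = {1, 2, 5}  B3 = {1, 2, 3}  B4 = {2, 3, 7}  B5 = {0, 3, 7}  B6 = {0, 4, 7}
Tree: B1–B2, B2–B3, B3–B4, B4–B5, B5–B6

Every bag has size at most 3, so the width is 3 − 1 = 2 and tw(G) ≤ 2. The edges 6–5–2–1–6 form a cycle, so G is not a tree and its treewidth is at least 2. Therefore the treewidth is 2.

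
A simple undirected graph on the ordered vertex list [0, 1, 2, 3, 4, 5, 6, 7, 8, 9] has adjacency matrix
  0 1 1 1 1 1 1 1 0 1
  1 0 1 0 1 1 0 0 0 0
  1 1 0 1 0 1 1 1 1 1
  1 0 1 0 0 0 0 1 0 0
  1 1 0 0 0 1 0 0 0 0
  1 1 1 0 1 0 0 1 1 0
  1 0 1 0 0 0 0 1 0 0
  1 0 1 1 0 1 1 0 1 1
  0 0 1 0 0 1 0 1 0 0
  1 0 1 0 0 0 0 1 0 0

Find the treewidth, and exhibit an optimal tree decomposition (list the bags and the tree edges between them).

Every bag has size at most 4, so the width is 4 − 1 = 3 and tw(G) ≤ 3. On the other hand G contains the 4-clique {0, 1, 2, 5}. A clique must lie in a single bag of any decomposition, so no decomposition can have width below 3. Combining the bounds, tw(G) = 3.

Treewidth 3.
Bags: B1 = {0, 2, 6, 7}  B2 = {0, 2, 7, 9}  B3 = {0, 2, 5, 7}  B4 = {0, 1, 2, 5}  B5 = {0, 2, 3, 7}  B6 = {0, 1, 4, 5}  B7 = {2, 5, 7, 8}
Tree: B1–B2, B1–B3, B3–B4, B2–B5, B4–B6, B3–B7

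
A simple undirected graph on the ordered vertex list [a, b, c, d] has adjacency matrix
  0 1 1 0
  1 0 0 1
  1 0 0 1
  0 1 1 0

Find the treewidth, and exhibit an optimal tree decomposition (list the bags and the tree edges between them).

The largest bag has 3 vertices, giving width 2; this decomposition certifies tw(G) ≤ 2. Since c–d–b–a–c is a cycle in G, G is not acyclic. Forests are exactly the graphs of treewidth ≤ 1, so tw(G) ≥ 2. The upper and lower bounds meet at 2, so that is the treewidth.

Treewidth 2.
One such decomposition:
Bags: B1 = {b, c, d}  B2 = {a, b, c}
Tree: B1–B2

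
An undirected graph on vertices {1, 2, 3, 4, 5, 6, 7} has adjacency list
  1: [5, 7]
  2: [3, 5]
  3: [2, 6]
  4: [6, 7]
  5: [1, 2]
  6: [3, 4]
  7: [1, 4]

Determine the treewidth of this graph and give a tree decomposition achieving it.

Each bag holds 3 vertices, so the decomposition has width 2, which upper-bounds the treewidth. For the lower bound, G contains the cycle 1–5–2–3–6–4–7–1, so G is not a forest; only forests have treewidth ≤ 1, hence tw(G) ≥ 2. Combining the bounds, tw(G) = 2.

Treewidth 2.
One optimal decomposition is:
Bags: B1 = {1, 2, 5}  B2 = {1, 2, 3}  B3 = {1, 3, 6}  B4 = {1, 4, 6}  B5 = {1, 4, 7}
Tree: B1–B2, B2–B3, B3–B4, B4–B5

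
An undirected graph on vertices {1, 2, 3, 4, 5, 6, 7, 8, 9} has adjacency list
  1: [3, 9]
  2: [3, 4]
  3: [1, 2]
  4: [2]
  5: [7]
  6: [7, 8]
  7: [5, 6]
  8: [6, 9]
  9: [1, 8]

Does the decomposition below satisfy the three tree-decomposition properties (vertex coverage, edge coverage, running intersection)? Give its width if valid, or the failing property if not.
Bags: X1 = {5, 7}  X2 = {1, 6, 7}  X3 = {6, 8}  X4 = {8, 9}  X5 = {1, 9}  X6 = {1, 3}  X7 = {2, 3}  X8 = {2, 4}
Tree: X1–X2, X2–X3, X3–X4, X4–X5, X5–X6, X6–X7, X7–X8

No — bags containing vertex 1 are not connected in the tree.

A tree decomposition must satisfy three properties: every vertex lies in some bag; for every edge, both endpoints lie together in some bag; and for every vertex, the bags containing it form a connected subtree. Here bags containing vertex 1 are not connected in the tree, so the decomposition is invalid.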